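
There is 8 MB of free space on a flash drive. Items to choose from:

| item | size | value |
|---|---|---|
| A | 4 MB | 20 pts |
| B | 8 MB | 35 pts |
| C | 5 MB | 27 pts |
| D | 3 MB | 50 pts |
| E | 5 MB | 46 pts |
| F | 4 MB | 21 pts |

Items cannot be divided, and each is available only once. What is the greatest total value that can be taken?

96 pts

Check high-value combinations within 8 MB:
- D+E: size 3+5=8, value 50+46=96
- C+D: size 5+3=8, value 27+50=77
- D+F: size 3+4=7, value 50+21=71
Best: 96 pts.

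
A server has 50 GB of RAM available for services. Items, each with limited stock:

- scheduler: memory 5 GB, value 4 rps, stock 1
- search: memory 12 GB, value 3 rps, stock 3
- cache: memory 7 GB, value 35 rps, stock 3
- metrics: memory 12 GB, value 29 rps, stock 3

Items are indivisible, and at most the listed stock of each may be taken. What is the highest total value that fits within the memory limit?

Best selections within memory 50 and stock limits:
- 1×scheduler + 3×cache + 2×metrics: memory 50, value 167
- 3×cache + 2×metrics: memory 45, value 163
- 2×cache + 3×metrics: memory 50, value 157
- 1×scheduler + 1×search + 3×cache + 1×metrics: memory 50, value 141
Best: 167 rps.

167 rps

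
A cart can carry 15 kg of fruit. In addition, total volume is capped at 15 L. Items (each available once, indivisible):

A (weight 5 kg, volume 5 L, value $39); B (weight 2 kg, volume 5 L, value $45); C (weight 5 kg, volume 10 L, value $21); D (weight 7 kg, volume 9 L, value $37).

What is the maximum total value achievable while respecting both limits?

Feasible sets respecting both limits:
- A+B: weight 7, volume 10, value 84
- B+D: weight 9, volume 14, value 82
- A+D: weight 12, volume 14, value 76
Best: $84.

$84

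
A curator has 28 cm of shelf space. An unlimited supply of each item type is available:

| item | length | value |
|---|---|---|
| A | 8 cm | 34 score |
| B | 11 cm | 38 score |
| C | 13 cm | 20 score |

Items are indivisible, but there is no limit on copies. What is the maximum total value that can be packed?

Best value-per-unit is A at 34/8; filling with it alone gives 3×34 = 102.
Optimal mix: 2×A + 1×B → length 27, value 106.

106 score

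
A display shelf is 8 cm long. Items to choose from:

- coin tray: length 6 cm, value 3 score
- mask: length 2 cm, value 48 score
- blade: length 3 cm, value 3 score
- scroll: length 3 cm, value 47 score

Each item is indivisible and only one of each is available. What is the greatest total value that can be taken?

Check high-value combinations within 8 cm:
- mask+blade+scroll: length 2+3+3=8, value 48+3+47=98
- mask+scroll: length 2+3=5, value 48+47=95
- mask+blade: length 2+3=5, value 48+3=51
- coin tray+mask: length 6+2=8, value 3+48=51
Best: 98 score.

98 score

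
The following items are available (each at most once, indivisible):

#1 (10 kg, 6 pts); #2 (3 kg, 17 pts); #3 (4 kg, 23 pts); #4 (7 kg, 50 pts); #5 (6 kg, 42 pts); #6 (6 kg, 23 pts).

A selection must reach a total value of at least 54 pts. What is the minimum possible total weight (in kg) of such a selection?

Subsets with value ≥ 54, sorted by total weight:
- #2+#5: weight 9, value 59
- #2+#4: weight 10, value 67
- #3+#5: weight 10, value 65
- #3+#4: weight 11, value 73
Minimum weight: 9 kg.

9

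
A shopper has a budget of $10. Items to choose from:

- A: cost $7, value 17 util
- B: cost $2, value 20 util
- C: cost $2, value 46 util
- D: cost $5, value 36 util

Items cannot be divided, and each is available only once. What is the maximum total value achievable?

Check high-value combinations within $10:
- B+C+D: cost 2+2+5=9, value 20+46+36=102
- C+D: cost 2+5=7, value 46+36=82
- B+C: cost 2+2=4, value 20+46=66
Best: 102 util.

102 util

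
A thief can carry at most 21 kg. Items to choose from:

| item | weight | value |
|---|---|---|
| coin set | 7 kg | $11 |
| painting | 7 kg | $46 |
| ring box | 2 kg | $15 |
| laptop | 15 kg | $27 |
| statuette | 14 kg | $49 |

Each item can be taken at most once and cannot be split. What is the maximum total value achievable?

Check high-value combinations within 21 kg:
- painting+statuette: weight 7+14=21, value 46+49=95
- coin set+painting+ring box: weight 7+7+2=16, value 11+46+15=72
- ring box+statuette: weight 2+14=16, value 15+49=64
Best: $95.

$95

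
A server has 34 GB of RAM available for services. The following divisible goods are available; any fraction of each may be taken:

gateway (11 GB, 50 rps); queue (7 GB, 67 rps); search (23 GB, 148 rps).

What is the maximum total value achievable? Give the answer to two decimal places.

233.18

Take in order of value per unit:
- queue (67/7 per unit): all 7 → value 67, running total 67.00
- search (148/23 per unit): all 23 → value 148, running total 215.00
- gateway (50/11 per unit): 4 of 11 → value 4×50/11 = 18.1818, running total 233.18
Total 233.18.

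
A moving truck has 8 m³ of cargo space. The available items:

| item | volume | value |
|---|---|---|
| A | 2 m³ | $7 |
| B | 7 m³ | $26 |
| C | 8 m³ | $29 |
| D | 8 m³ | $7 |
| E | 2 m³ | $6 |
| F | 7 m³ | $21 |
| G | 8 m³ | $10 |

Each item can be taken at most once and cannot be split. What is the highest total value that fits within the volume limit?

$29

This is a 0/1 knapsack; check combinations near the capacity.
- C: volume 8, value 29
- B: volume 7, value 26
- F: volume 7, value 21
- A+E: volume 2+2=4, value 7+6=13
- G: volume 8, value 10
Best: $29.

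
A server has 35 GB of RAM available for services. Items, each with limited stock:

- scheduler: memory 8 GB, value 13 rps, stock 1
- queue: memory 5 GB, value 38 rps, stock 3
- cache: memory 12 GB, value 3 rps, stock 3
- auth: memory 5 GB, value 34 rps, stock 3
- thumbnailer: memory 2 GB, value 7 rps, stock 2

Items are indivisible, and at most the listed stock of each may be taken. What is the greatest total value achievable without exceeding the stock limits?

Top feasible selections:
- 3×queue + 3×auth + 2×thumbnailer: memory 34, value 230
- 3×queue + 3×auth + 1×thumbnailer: memory 32, value 223
Best: 230 rps.

230 rps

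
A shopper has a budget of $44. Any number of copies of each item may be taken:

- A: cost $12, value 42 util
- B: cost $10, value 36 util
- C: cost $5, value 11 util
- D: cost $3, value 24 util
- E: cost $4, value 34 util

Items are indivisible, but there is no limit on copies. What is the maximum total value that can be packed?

374 util

Best value-per-unit is E at 34/4, and filling with it alone uses cost 11×4=44. No mix of the others beats 11×34 = 374.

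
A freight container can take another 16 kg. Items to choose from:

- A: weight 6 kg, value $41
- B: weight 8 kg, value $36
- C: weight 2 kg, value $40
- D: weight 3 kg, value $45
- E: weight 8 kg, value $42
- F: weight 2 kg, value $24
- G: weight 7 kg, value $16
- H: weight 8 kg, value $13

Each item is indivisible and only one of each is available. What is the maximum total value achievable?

Check high-value combinations within 16 kg:
- C+D+E+F: weight 2+3+8+2=15, value 40+45+42+24=151
- A+C+D+F: weight 6+2+3+2=13, value 41+40+45+24=150
- B+C+D+F: weight 8+2+3+2=15, value 36+40+45+24=145
- C+D+E: weight 2+3+8=13, value 40+45+42=127
- A+C+D: weight 6+2+3=11, value 41+40+45=126
Best: $151.

$151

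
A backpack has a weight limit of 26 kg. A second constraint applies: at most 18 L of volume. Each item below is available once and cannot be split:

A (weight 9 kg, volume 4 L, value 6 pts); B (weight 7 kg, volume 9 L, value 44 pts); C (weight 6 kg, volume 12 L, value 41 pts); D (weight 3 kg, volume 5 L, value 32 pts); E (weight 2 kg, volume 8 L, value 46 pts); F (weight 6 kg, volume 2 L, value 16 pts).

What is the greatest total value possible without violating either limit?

94 pts

Feasible sets respecting both limits:
- D+E+F: weight 11, volume 15, value 94
- B+D+F: weight 16, volume 16, value 92
- B+E: weight 9, volume 17, value 90
Best: 94 pts.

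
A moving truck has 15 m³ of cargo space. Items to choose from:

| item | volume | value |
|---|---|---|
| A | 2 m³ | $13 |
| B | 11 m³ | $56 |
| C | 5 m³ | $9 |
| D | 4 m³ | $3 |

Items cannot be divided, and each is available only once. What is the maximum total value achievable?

Check high-value combinations within 15 m³:
- A+B: volume 2+11=13, value 13+56=69
- B+D: volume 11+4=15, value 56+3=59
- B: volume 11, value 56
- A+C+D: volume 2+5+4=11, value 13+9+3=25
Best: $69.

$69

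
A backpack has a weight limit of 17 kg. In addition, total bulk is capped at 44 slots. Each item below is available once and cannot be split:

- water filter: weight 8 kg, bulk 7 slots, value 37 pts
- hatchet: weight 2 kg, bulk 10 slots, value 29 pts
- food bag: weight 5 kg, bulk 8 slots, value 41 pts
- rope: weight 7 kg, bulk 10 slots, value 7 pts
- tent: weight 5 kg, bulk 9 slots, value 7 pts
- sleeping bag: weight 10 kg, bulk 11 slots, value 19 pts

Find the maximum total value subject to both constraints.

Feasible sets respecting both limits:
- water filter+hatchet+food bag: weight 15, bulk 25, value 107
- hatchet+food bag+sleeping bag: weight 17, bulk 29, value 89
- water filter+food bag: weight 13, bulk 15, value 78
Best: 107 pts.

107 pts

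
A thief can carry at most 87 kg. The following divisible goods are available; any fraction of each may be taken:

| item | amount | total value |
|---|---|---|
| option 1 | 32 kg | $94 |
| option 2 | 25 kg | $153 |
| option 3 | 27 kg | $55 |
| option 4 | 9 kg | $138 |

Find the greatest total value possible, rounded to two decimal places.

427.78

Take in order of value per unit:
- option 4 (138/9 per unit): all 9 → value 138, running total 138.00
- option 2 (153/25 per unit): all 25 → value 153, running total 291.00
- option 1 (94/32 per unit): all 32 → value 94, running total 385.00
- option 3 (55/27 per unit): 21 of 27 → value 21×55/27 = 42.7778, running total 427.78
Total 427.78.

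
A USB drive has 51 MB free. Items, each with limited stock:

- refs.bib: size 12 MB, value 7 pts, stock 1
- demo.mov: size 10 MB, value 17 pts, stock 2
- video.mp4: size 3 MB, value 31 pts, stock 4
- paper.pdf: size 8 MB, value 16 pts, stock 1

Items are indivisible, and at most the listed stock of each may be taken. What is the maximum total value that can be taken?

174 pts

Top feasible selections:
- 2×demo.mov + 4×video.mp4 + 1×paper.pdf: size 40, value 174
- 1×refs.bib + 2×demo.mov + 4×video.mp4: size 44, value 165
Best: 174 pts.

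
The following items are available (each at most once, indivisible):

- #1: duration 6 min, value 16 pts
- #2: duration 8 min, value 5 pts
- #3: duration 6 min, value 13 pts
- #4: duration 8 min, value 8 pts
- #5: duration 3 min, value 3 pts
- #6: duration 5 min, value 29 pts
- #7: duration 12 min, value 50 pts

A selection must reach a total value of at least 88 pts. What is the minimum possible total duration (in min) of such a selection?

23

Subsets with value ≥ 88, sorted by total duration:
- #1+#6+#7: duration 23, value 95
- #3+#6+#7: duration 23, value 92
- #1+#5+#6+#7: duration 26, value 98
Minimum duration: 23 min.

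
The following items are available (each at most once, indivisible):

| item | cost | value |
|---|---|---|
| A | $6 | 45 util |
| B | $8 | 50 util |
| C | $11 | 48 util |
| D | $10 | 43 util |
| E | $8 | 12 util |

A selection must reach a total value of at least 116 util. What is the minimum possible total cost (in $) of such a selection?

24

Subsets with value ≥ 116, sorted by total cost:
- A+B+D: cost 24, value 138
- A+B+C: cost 25, value 143
- A+C+D: cost 27, value 136
- B+C+D: cost 29, value 141
Minimum cost: 24 $.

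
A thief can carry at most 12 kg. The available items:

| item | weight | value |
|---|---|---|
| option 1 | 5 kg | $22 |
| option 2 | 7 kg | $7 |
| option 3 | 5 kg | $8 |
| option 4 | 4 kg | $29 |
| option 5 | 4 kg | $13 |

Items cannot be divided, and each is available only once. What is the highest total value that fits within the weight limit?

$51

Check high-value combinations within 12 kg:
- option 1+option 4: weight 5+4=9, value 22+29=51
- option 4+option 5: weight 4+4=8, value 29+13=42
- option 3+option 4: weight 5+4=9, value 8+29=37
- option 2+option 4: weight 7+4=11, value 7+29=36
Best: $51.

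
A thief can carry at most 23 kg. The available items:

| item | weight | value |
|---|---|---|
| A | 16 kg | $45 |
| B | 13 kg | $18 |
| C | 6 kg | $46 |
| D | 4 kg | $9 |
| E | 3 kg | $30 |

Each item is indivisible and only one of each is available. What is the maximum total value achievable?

$94

Check high-value combinations within 23 kg:
- B+C+E: weight 13+6+3=22, value 18+46+30=94
- A+C: weight 16+6=22, value 45+46=91
- C+D+E: weight 6+4+3=13, value 46+9+30=85
- A+D+E: weight 16+4+3=23, value 45+9+30=84
Best: $94.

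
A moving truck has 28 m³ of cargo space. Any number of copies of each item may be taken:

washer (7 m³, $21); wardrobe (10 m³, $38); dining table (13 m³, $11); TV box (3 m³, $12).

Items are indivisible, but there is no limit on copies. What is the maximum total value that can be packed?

Best value-per-unit is TV box at 12/3; filling with it alone gives 9×12 = 108.
Optimal mix: 1×wardrobe + 6×TV box → volume 28, value 110.

$110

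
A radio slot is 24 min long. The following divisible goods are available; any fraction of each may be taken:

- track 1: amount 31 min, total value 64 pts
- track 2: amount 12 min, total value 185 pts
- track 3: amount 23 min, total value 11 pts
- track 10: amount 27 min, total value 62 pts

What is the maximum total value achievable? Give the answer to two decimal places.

Take in order of value per unit:
- track 2 (185/12 per unit): all 12 → value 185, running total 185.00
- track 10 (62/27 per unit): 12 of 27 → value 12×62/27 = 27.5556, running total 212.56
Total 212.56.

212.56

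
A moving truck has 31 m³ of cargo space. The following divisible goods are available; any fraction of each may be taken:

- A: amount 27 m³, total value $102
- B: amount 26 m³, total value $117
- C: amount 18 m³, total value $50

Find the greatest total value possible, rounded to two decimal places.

Take in order of value per unit:
- B (117/26 per unit): all 26 → value 117, running total 117.00
- A (102/27 per unit): 5 of 27 → value 5×102/27 = 18.8889, running total 135.89
Total 135.89.

135.89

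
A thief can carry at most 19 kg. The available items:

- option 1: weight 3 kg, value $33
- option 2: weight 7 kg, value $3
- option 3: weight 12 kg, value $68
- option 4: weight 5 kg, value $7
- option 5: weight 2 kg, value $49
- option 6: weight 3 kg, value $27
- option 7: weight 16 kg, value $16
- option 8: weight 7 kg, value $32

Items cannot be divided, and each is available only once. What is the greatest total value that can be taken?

$150

Check high-value combinations within 19 kg:
- option 1+option 3+option 5: weight 3+12+2=17, value 33+68+49=150
- option 3+option 5+option 6: weight 12+2+3=17, value 68+49+27=144
- option 1+option 5+option 6+option 8: weight 3+2+3+7=15, value 33+49+27+32=141
- option 1+option 3+option 6: weight 3+12+3=18, value 33+68+27=128
Best: $150.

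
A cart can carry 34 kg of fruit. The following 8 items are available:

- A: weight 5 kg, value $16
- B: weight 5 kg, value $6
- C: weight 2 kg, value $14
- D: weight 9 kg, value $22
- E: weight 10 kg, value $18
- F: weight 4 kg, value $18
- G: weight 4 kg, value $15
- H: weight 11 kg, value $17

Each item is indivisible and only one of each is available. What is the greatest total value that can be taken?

This is a 0/1 knapsack; check combinations near the capacity.
- A+C+D+E+F+G: weight 5+2+9+10+4+4=34, value 16+14+22+18+18+15=103
- B+C+D+E+F+G: weight 5+2+9+10+4+4=34, value 6+14+22+18+18+15=93
- A+B+C+D+F+G: weight 5+5+2+9+4+4=29, value 16+6+14+22+18+15=91
- A+D+E+F+G: weight 5+9+10+4+4=32, value 16+22+18+18+15=89
Best: $103.

$103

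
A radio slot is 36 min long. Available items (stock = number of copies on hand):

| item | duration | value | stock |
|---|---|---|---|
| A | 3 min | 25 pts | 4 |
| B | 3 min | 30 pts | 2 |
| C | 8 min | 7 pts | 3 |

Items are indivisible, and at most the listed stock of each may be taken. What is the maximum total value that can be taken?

Top feasible selections:
- 4×A + 2×B + 2×C: duration 34, value 174
- 4×A + 2×B + 1×C: duration 26, value 167
- 4×A + 2×B: duration 18, value 160
- 3×A + 2×B + 2×C: duration 31, value 149
Best: 174 pts.

174 pts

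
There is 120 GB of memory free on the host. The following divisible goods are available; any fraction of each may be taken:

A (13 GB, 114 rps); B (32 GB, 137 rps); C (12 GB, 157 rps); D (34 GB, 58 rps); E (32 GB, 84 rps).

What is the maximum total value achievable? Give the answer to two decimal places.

544.88

Take in order of value per unit:
- C (157/12 per unit): all 12 → value 157, running total 157.00
- A (114/13 per unit): all 13 → value 114, running total 271.00
- B (137/32 per unit): all 32 → value 137, running total 408.00
- E (84/32 per unit): all 32 → value 84, running total 492.00
- D (58/34 per unit): 31 of 34 → value 31×58/34 = 52.8824, running total 544.88
Total 544.88.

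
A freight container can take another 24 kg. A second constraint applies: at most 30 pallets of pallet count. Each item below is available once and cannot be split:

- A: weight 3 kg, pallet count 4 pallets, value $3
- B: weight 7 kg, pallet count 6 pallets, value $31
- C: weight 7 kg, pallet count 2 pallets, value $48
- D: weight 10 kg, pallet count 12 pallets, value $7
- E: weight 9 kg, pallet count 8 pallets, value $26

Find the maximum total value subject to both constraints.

Feasible sets respecting both limits:
- B+C+E: weight 23, pallet count 16, value 105
- B+C+D: weight 24, pallet count 20, value 86
- A+B+C: weight 17, pallet count 12, value 82
- B+C: weight 14, pallet count 8, value 79
Best: $105.

$105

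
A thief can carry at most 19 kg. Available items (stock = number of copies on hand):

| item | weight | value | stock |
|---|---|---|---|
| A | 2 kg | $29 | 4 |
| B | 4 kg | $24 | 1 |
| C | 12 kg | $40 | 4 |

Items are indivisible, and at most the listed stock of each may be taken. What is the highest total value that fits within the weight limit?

$140

Top feasible selections:
- 4×A + 1×B: weight 12, value 140
- 3×A + 1×C: weight 18, value 127
- 4×A: weight 8, value 116
- 3×A + 1×B: weight 10, value 111
Best: $140.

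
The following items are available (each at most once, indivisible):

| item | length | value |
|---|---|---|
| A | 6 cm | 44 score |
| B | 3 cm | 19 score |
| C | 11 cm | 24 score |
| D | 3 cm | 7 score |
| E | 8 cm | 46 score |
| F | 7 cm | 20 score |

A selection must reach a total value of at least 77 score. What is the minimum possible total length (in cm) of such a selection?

Subsets with value ≥ 77, sorted by total length:
- A+E: length 14, value 90
- A+B+F: length 16, value 83
- A+B+E: length 17, value 109
- A+D+E: length 17, value 97
Minimum length: 14 cm.

14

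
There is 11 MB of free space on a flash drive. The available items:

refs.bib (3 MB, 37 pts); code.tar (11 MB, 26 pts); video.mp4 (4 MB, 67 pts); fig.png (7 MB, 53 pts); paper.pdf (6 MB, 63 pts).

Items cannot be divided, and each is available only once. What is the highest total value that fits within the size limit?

130 pts

This is a 0/1 knapsack; check combinations near the capacity.
- video.mp4+paper.pdf: size 4+6=10, value 67+63=130
- video.mp4+fig.png: size 4+7=11, value 67+53=120
- refs.bib+video.mp4: size 3+4=7, value 37+67=104
- refs.bib+paper.pdf: size 3+6=9, value 37+63=100
Best: 130 pts.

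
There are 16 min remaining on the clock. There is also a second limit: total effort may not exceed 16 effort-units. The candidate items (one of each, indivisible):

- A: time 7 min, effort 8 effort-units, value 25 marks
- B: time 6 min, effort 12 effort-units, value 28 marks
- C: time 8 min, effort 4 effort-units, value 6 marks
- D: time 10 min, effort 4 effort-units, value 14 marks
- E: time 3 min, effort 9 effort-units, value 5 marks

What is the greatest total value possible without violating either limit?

Feasible sets respecting both limits:
- B+D: time 16, effort 16, value 42
- B+C: time 14, effort 16, value 34
- A+C: time 15, effort 12, value 31
Best: 42 marks.

42 marks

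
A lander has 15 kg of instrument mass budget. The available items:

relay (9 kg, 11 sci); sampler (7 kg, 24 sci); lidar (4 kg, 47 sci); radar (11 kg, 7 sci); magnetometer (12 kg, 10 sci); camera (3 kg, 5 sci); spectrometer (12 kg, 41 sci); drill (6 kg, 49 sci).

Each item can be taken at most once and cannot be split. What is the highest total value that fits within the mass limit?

This is a 0/1 knapsack; check combinations near the capacity.
- lidar+camera+drill: mass 4+3+6=13, value 47+5+49=101
- lidar+drill: mass 4+6=10, value 47+49=96
- sampler+lidar+camera: mass 7+4+3=14, value 24+47+5=76
- sampler+drill: mass 7+6=13, value 24+49=73
- sampler+lidar: mass 7+4=11, value 24+47=71
Best: 101 sci.

101 sci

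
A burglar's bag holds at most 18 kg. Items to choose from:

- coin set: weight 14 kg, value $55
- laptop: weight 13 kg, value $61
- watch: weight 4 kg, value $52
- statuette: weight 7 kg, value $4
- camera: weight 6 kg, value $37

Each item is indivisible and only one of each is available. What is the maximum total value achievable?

This is a 0/1 knapsack; check combinations near the capacity.
- laptop+watch: weight 13+4=17, value 61+52=113
- coin set+watch: weight 14+4=18, value 55+52=107
- watch+statuette+camera: weight 4+7+6=17, value 52+4+37=93
- watch+camera: weight 4+6=10, value 52+37=89
Best: $113.

$113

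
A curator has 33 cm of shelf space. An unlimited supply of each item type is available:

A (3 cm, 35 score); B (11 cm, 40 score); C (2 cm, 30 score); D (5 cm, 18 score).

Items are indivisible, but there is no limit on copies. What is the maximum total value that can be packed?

Best value-per-unit is C at 30/2; filling with it alone gives 16×30 = 480.
Optimal mix: 1×A + 15×C → length 33, value 485.

485 score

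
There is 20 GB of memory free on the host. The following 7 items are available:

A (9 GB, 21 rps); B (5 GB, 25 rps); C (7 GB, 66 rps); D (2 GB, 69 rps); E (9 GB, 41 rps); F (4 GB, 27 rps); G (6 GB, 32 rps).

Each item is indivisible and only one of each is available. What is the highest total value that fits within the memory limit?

Check high-value combinations within 20 GB:
- C+D+F+G: memory 7+2+4+6=19, value 66+69+27+32=194
- B+C+D+G: memory 5+7+2+6=20, value 25+66+69+32=192
- B+C+D+F: memory 5+7+2+4=18, value 25+66+69+27=187
- C+D+E: memory 7+2+9=18, value 66+69+41=176
Best: 194 rps.

194 rps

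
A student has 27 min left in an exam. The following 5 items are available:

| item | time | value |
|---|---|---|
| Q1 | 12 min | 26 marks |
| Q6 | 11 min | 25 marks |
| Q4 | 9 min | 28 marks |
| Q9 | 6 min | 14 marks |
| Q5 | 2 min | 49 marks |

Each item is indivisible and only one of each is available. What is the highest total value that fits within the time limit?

Check high-value combinations within 27 min:
- Q1+Q4+Q5: time 12+9+2=23, value 26+28+49=103
- Q6+Q4+Q5: time 11+9+2=22, value 25+28+49=102
- Q1+Q6+Q5: time 12+11+2=25, value 26+25+49=100
- Q4+Q9+Q5: time 9+6+2=17, value 28+14+49=91
- Q1+Q9+Q5: time 12+6+2=20, value 26+14+49=89
Best: 103 marks.

103 marks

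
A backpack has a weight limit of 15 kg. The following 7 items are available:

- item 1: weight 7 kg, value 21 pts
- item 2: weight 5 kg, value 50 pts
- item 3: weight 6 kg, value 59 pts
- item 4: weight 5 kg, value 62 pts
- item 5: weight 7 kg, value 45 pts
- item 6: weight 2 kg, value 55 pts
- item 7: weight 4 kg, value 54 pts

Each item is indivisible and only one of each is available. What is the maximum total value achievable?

Check high-value combinations within 15 kg:
- item 3+item 4+item 6: weight 6+5+2=13, value 59+62+55=176
- item 3+item 4+item 7: weight 6+5+4=15, value 59+62+54=175
- item 4+item 6+item 7: weight 5+2+4=11, value 62+55+54=171
Best: 176 pts.

176 pts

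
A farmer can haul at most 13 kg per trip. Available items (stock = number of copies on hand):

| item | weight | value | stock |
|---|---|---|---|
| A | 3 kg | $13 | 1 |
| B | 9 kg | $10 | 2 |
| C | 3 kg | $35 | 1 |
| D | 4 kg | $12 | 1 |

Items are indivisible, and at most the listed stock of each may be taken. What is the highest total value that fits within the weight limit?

Top feasible selections:
- 1×A + 1×C + 1×D: weight 10, value 60
- 1×A + 1×C: weight 6, value 48
- 1×C + 1×D: weight 7, value 47
Best: $60.

$60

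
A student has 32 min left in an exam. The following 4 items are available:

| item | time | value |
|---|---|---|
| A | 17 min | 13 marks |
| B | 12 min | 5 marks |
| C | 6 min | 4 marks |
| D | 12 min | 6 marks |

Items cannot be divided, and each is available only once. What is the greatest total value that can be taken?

Check high-value combinations within 32 min:
- A+D: time 17+12=29, value 13+6=19
- A+B: time 17+12=29, value 13+5=18
- A+C: time 17+6=23, value 13+4=17
- B+C+D: time 12+6+12=30, value 5+4+6=15
- A: time 17, value 13
Best: 19 marks.

19 marks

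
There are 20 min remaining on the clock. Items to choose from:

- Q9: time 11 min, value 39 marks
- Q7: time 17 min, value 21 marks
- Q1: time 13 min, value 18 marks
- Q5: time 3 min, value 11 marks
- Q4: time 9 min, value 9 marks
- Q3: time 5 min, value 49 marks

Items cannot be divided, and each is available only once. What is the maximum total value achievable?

Check high-value combinations within 20 min:
- Q9+Q5+Q3: time 11+3+5=19, value 39+11+49=99
- Q9+Q3: time 11+5=16, value 39+49=88
- Q5+Q4+Q3: time 3+9+5=17, value 11+9+49=69
- Q1+Q3: time 13+5=18, value 18+49=67
Best: 99 marks.

99 marks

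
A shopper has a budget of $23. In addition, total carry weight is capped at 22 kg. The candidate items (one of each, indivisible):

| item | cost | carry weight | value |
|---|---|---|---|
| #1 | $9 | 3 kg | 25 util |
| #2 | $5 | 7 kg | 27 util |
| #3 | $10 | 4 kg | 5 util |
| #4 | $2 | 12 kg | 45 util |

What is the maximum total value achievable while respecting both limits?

97 util

Feasible sets respecting both limits:
- #1+#2+#4: cost 16, carry weight 22, value 97
- #1+#3+#4: cost 21, carry weight 19, value 75
- #2+#4: cost 7, carry weight 19, value 72
- #1+#4: cost 11, carry weight 15, value 70
Best: 97 util.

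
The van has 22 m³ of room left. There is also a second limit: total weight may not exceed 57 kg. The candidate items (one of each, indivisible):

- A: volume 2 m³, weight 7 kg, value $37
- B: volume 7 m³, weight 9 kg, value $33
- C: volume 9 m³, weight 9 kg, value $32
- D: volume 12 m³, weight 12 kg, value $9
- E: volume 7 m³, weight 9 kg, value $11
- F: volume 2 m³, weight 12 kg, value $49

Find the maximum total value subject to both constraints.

Feasible sets respecting both limits:
- A+B+C+F: volume 20, weight 37, value 151
- A+B+E+F: volume 18, weight 37, value 130
- A+C+E+F: volume 20, weight 37, value 129
Best: $151.

$151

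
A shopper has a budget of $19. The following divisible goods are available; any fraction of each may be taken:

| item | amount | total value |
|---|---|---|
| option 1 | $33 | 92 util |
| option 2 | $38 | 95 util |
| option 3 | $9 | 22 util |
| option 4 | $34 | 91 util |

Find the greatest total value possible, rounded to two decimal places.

52.97

Take in order of value per unit:
- option 1 (92/33 per unit): 19 of 33 → value 19×92/33 = 52.9697, running total 52.97
Total 52.97.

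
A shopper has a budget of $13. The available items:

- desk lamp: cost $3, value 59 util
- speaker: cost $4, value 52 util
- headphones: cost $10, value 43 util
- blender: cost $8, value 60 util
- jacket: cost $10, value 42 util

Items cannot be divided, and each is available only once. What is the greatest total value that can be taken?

Check high-value combinations within $13:
- desk lamp+blender: cost 3+8=11, value 59+60=119
- speaker+blender: cost 4+8=12, value 52+60=112
- desk lamp+speaker: cost 3+4=7, value 59+52=111
- desk lamp+headphones: cost 3+10=13, value 59+43=102
Best: 119 util.

119 util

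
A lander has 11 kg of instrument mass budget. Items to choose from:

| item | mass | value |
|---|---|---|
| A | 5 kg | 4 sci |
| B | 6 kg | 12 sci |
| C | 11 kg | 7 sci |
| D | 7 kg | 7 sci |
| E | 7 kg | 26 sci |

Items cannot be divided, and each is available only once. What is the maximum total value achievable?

This is a 0/1 knapsack; check combinations near the capacity.
- E: mass 7, value 26
- A+B: mass 5+6=11, value 4+12=16
- B: mass 6, value 12
Best: 26 sci.

26 sci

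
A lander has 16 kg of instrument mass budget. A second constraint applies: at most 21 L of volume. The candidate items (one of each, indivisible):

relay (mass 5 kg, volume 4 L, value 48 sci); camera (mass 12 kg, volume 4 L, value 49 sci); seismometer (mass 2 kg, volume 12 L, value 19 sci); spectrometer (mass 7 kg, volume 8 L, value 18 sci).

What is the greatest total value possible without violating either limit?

Feasible sets respecting both limits:
- camera+seismometer: mass 14, volume 16, value 68
- relay+seismometer: mass 7, volume 16, value 67
- relay+spectrometer: mass 12, volume 12, value 66
Best: 68 sci.

68 sci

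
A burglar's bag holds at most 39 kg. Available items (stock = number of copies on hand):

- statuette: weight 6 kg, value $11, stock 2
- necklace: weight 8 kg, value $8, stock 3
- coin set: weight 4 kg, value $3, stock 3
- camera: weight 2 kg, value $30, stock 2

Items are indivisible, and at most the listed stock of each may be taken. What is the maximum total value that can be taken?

Best selections within weight 39 and stock limits:
- 2×statuette + 2×necklace + 1×coin set + 2×camera: weight 36, value 101
- 2×statuette + 1×necklace + 3×coin set + 2×camera: weight 36, value 99
- 2×statuette + 2×necklace + 2×camera: weight 32, value 98
- 1×statuette + 3×necklace + 1×coin set + 2×camera: weight 38, value 98
Best: $101.

$101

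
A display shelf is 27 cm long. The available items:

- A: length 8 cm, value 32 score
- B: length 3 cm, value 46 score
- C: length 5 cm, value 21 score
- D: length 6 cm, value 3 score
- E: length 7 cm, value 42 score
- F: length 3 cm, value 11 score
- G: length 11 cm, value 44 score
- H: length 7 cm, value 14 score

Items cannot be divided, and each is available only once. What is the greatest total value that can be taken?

153 score

Check high-value combinations within 27 cm:
- B+C+E+G: length 3+5+7+11=26, value 46+21+42+44=153
- A+B+C+E+F: length 8+3+5+7+3=26, value 32+46+21+42+11=152
- B+E+F+G: length 3+7+3+11=24, value 46+42+11+44=143
- A+B+C+G: length 8+3+5+11=27, value 32+46+21+44=143
Best: 153 score.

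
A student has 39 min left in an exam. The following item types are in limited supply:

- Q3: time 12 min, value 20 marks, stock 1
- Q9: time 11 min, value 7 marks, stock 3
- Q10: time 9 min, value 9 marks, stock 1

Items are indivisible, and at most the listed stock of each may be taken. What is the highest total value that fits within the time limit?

Best selections within time 39 and stock limits:
- 1×Q3 + 1×Q9 + 1×Q10: time 32, value 36
- 1×Q3 + 2×Q9: time 34, value 34
- 1×Q3 + 1×Q10: time 21, value 29
- 1×Q3 + 1×Q9: time 23, value 27
Best: 36 marks.

36 marks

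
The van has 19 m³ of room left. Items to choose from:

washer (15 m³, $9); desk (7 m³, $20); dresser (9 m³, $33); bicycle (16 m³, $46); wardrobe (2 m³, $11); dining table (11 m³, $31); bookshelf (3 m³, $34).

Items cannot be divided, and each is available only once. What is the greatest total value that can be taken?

$87

Check high-value combinations within 19 m³:
- desk+dresser+bookshelf: volume 7+9+3=19, value 20+33+34=87
- bicycle+bookshelf: volume 16+3=19, value 46+34=80
- dresser+wardrobe+bookshelf: volume 9+2+3=14, value 33+11+34=78
Best: $87.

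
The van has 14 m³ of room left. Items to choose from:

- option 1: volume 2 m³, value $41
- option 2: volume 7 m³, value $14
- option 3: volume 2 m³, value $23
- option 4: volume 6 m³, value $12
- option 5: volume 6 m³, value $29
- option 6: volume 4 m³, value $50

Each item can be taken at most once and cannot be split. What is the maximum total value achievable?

$143

This is a 0/1 knapsack; check combinations near the capacity.
- option 1+option 3+option 5+option 6: volume 2+2+6+4=14, value 41+23+29+50=143
- option 1+option 3+option 4+option 6: volume 2+2+6+4=14, value 41+23+12+50=126
- option 1+option 5+option 6: volume 2+6+4=12, value 41+29+50=120
- option 1+option 3+option 6: volume 2+2+4=8, value 41+23+50=114
Best: $143.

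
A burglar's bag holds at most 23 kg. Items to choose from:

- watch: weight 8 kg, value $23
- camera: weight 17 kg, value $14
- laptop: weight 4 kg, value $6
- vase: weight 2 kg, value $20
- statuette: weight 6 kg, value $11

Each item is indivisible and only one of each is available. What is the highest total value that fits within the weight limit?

Check high-value combinations within 23 kg:
- watch+laptop+vase+statuette: weight 8+4+2+6=20, value 23+6+20+11=60
- watch+vase+statuette: weight 8+2+6=16, value 23+20+11=54
- watch+laptop+vase: weight 8+4+2=14, value 23+6+20=49
- watch+vase: weight 8+2=10, value 23+20=43
Best: $60.

$60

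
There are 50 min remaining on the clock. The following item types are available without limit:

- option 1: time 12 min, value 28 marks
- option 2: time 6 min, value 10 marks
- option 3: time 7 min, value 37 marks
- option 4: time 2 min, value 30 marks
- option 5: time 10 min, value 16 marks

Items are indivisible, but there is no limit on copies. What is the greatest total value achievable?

750 marks

Best value-per-unit is option 4 at 30/2, and filling with it alone uses time 25×2=50. No mix of the others beats 25×30 = 750.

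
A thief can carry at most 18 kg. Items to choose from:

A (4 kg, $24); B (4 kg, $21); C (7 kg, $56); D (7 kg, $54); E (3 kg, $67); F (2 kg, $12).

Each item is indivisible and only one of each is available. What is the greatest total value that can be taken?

Check high-value combinations within 18 kg:
- C+D+E: weight 7+7+3=17, value 56+54+67=177
- A+B+C+E: weight 4+4+7+3=18, value 24+21+56+67=168
- A+B+D+E: weight 4+4+7+3=18, value 24+21+54+67=166
Best: $177.

$177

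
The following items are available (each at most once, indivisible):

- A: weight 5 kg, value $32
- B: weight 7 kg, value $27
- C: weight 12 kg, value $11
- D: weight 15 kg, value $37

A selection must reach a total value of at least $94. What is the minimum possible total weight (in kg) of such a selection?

Subsets with value ≥ 94, sorted by total weight:
- A+B+D: weight 27, value 96
- A+B+C+D: weight 39, value 107
Minimum weight: 27 kg.

27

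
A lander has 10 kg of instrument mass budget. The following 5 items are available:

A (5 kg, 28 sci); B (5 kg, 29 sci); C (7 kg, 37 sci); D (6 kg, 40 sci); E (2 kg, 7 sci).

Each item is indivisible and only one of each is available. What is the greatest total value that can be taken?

57 sci

This is a 0/1 knapsack; check combinations near the capacity.
- A+B: mass 5+5=10, value 28+29=57
- D+E: mass 6+2=8, value 40+7=47
- C+E: mass 7+2=9, value 37+7=44
Best: 57 sci.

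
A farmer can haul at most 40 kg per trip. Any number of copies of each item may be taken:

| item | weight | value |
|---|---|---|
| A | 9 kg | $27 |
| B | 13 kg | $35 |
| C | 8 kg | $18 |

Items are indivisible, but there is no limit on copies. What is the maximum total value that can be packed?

$116

Best value-per-unit is A at 27/9; filling with it alone gives 4×27 = 108.
Optimal mix: 3×A + 1×B → weight 40, value 116.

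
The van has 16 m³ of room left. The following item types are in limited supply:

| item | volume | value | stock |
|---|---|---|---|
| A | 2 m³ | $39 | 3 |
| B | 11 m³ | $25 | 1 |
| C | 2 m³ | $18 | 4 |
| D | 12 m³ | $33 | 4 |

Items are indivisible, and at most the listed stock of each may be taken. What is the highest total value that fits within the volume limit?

Best selections within volume 16 and stock limits:
- 3×A + 4×C: volume 14, value 189
- 3×A + 3×C: volume 12, value 171
- 3×A + 2×C: volume 10, value 153
Best: $189.

$189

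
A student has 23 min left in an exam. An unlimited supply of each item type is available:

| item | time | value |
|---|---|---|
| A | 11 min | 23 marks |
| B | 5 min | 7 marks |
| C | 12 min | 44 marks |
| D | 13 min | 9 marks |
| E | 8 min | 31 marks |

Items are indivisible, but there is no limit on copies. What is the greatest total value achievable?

Best value-per-unit is E at 31/8; filling with it alone gives 2×31 = 62.
Optimal mix: 1×C + 1×E → time 20, value 75.

75 marks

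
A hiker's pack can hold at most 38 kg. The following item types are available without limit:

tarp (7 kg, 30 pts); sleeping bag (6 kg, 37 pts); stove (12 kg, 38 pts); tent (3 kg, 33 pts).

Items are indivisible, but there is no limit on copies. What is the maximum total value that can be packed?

396 pts

Best value-per-unit is tent at 33/3, and filling with it alone uses weight 12×3=36. No mix of the others beats 12×33 = 396.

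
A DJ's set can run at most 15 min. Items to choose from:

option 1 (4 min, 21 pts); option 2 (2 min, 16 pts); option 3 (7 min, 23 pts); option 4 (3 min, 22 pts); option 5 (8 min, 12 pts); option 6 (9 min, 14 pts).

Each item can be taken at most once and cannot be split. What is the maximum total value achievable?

Check high-value combinations within 15 min:
- option 1+option 3+option 4: duration 4+7+3=14, value 21+23+22=66
- option 2+option 3+option 4: duration 2+7+3=12, value 16+23+22=61
- option 1+option 2+option 3: duration 4+2+7=13, value 21+16+23=60
- option 1+option 2+option 4: duration 4+2+3=9, value 21+16+22=59
- option 1+option 4+option 5: duration 4+3+8=15, value 21+22+12=55
Best: 66 pts.

66 pts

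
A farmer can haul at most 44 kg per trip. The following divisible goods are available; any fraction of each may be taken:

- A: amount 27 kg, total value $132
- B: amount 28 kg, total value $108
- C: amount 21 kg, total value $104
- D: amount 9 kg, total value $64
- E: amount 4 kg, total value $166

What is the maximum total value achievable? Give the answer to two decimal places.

Take in order of value per unit:
- E (166/4 per unit): all 4 → value 166, running total 166.00
- D (64/9 per unit): all 9 → value 64, running total 230.00
- C (104/21 per unit): all 21 → value 104, running total 334.00
- A (132/27 per unit): 10 of 27 → value 10×132/27 = 48.8889, running total 382.89
Total 382.89.

382.89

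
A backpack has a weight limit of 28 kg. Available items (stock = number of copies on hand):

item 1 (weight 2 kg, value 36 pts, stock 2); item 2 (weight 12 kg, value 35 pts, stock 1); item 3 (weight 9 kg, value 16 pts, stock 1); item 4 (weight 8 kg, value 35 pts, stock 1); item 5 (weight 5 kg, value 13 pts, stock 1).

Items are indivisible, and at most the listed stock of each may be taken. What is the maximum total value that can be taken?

Best selections within weight 28 and stock limits:
- 2×item 1 + 1×item 2 + 1×item 4: weight 24, value 142
- 2×item 1 + 1×item 3 + 1×item 4 + 1×item 5: weight 26, value 136
- 2×item 1 + 1×item 3 + 1×item 4: weight 21, value 123
Best: 142 pts.

142 pts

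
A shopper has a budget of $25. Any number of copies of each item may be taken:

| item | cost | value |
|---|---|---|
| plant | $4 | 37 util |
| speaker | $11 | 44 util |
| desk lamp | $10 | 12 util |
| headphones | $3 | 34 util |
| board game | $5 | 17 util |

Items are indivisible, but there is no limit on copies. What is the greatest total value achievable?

Best value-per-unit is headphones at 34/3; filling with it alone gives 8×34 = 272.
Optimal mix: 1×plant + 7×headphones → cost 25, value 275.

275 util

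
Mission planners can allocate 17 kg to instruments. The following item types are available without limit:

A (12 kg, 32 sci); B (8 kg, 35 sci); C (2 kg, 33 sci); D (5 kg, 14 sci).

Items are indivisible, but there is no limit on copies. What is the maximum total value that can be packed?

264 sci

Best value-per-unit is C at 33/2, and filling with it alone uses mass 8×2=16. No mix of the others beats 8×33 = 264.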